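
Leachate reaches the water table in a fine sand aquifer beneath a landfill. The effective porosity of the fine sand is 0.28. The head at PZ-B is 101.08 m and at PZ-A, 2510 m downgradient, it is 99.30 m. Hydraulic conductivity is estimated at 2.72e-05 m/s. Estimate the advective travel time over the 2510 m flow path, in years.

1150

Convert K: 2.72e-05 m/s × 86400 = 2.350 m/day.
Hydraulic gradient i = (101.08 − 99.30) / 2510 = 1.78 / 2510 = 0.0007092.
Darcy flux q = K · i = 2.350 × 0.0007092 = 0.001667 m/day.
Seepage velocity v = q / n_e = 0.001667 / 0.28 = 0.005952 m/day.
Travel time t = L / v = 2510 / 0.005952 = 4.217e+05 days = 1155 years.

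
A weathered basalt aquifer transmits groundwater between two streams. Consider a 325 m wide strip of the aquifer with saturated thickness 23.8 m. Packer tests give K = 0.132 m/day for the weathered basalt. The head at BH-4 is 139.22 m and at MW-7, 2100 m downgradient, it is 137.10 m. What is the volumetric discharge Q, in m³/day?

Cross-sectional area A = 325 × 23.8 = 7735 m².
Hydraulic gradient i = (139.22 − 137.10) / 2100 = 2.12 / 2100 = 0.001010.
Darcy's law: Q = K · A · i = 0.1320 × 7735 × 0.001010 = 1.031 m³/day.

1.03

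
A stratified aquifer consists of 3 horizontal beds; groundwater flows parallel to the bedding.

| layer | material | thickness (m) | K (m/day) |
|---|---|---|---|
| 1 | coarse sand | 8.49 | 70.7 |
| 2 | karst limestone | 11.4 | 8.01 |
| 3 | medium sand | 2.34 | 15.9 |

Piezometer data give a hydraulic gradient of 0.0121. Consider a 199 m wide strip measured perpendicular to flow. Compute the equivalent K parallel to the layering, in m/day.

Flow is parallel to layering, so each bed carries its own Darcy discharge and the transmissivities add.
Σ(K_i·b_i) = 70.7×8.49 + 8.01×11.4 + 15.9×2.34 = 728.8 m²/day.
Total thickness b = 22.23 m, so K_eq = Σ(K_i·b_i)/b = 32.78 m/day.

32.8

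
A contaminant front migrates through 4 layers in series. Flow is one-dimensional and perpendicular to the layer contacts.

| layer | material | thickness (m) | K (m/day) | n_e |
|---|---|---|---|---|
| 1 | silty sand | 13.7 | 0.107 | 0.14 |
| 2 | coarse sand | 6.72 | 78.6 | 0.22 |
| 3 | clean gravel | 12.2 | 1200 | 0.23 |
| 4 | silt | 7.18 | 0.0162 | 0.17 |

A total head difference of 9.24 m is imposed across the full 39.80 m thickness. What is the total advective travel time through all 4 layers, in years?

1.26

With flow normal to the layers, continuity requires the same specific discharge q through every layer.
Σ(b_i/K_i) = 13.7/0.107 + 6.72/78.6 + 12.2/1200 + 7.18/0.0162 = 571.3 d.
q = Δh / Σ(b_i/K_i) = 9.24 / 571.3 = 0.01617 m/day.
In each layer the seepage velocity is v_i = q/n_i, so the layer transit time is t_i = b_i·n_i / q:
  layer 1 (silty sand): t_1 = 13.7 × 0.14 / 0.01617 = 118.6 d
  layer 2 (coarse sand): t_2 = 6.72 × 0.22 / 0.01617 = 91.41 d
  layer 3 (clean gravel): t_3 = 12.2 × 0.23 / 0.01617 = 173.5 d
  layer 4 (silt): t_4 = 7.18 × 0.17 / 0.01617 = 75.47 d
Total t = Σ t_i = 459.0 days = 1.257 years.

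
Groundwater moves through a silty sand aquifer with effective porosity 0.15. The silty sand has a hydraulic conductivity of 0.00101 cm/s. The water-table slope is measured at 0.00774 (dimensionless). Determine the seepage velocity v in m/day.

0.0450

Convert K: 0.00101 cm/s × 864 = 0.8726 m/day.
Hydraulic gradient i = 0.00774.
Darcy flux q = K · i = 0.8726 × 0.007740 = 0.006754 m/day.
Seepage velocity v = q / n_e = 0.006754 / 0.15 = 0.04503 m/day.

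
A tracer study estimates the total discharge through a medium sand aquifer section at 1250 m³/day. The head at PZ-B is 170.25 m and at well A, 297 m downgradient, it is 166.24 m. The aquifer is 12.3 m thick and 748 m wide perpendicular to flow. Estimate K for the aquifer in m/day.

10.1

Cross-sectional area A = 748 × 12.3 = 9200 m².
Hydraulic gradient i = (170.25 − 166.24) / 297 = 4.01 / 297 = 0.01350.
From Q = K·A·i, K = Q / (A·i) = 1250 / (9200 × 0.01350) = 10.06 m/day.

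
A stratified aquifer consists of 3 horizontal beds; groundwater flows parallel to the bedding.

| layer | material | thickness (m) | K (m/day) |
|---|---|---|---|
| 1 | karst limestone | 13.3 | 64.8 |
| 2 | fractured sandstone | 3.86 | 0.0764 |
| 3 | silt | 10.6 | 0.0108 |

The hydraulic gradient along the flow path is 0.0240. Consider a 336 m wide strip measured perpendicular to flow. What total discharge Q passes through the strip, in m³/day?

Flow is parallel to layering, so each bed carries its own Darcy discharge and the transmissivities add.
Σ(K_i·b_i) = 64.8×13.3 + 0.0764×3.86 + 0.0108×10.6 = 862.2 m²/day.
Hydraulic gradient i = 0.0240.
Q = Σ(K_i·b_i) · W · i = 862.2 × 336 × 0.02400 = 6953 m³/day.

6950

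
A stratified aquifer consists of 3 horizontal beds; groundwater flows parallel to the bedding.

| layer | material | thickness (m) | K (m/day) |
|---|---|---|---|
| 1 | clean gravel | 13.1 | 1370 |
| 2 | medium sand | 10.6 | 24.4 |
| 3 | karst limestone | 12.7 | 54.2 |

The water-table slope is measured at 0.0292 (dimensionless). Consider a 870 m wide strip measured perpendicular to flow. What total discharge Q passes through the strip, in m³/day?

Flow is parallel to layering, so each bed carries its own Darcy discharge and the transmissivities add.
Σ(K_i·b_i) = 1370×13.1 + 24.4×10.6 + 54.2×12.7 = 18894 m²/day.
Hydraulic gradient i = 0.0292.
Q = Σ(K_i·b_i) · W · i = 18894 × 870 × 0.02920 = 4.800e+05 m³/day.

480000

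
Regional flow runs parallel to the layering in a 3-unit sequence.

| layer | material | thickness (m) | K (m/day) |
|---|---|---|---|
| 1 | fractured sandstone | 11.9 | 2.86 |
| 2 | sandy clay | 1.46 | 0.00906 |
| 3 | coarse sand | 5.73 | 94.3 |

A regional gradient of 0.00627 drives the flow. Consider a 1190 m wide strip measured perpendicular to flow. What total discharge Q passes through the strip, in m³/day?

Flow is parallel to layering, so each bed carries its own Darcy discharge and the transmissivities add.
Σ(K_i·b_i) = 2.86×11.9 + 0.00906×1.46 + 94.3×5.73 = 574.4 m²/day.
Hydraulic gradient i = 0.00627.
Q = Σ(K_i·b_i) · W · i = 574.4 × 1190 × 0.006270 = 4286 m³/day.

4290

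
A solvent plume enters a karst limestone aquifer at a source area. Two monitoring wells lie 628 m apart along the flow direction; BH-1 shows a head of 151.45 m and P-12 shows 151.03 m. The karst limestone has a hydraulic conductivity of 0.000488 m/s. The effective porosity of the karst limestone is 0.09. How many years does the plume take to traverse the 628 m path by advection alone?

5.49

Convert K: 0.000488 m/s × 86400 = 42.16 m/day.
Hydraulic gradient i = (151.45 − 151.03) / 628 = 0.42 / 628 = 0.0006688.
Darcy flux q = K · i = 42.16 × 0.0006688 = 0.02820 m/day.
Seepage velocity v = q / n_e = 0.02820 / 0.09 = 0.3133 m/day.
Travel time t = L / v = 628 / 0.3133 = 2004 days = 5.488 years.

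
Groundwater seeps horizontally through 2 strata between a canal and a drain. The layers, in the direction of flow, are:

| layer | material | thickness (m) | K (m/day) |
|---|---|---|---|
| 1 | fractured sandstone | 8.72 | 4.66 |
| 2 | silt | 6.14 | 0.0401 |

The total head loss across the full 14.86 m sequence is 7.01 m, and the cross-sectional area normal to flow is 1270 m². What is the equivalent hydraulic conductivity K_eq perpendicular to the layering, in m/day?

Flow is perpendicular to layering, so the layers act in series and the equivalent K is the thickness-weighted harmonic mean.
Total thickness L = 8.72 + 6.14 = 14.86 m.
Σ(b_i/K_i) = 8.72/4.66 + 6.14/0.0401 = 155.0 d.
K_eq = L / Σ(b_i/K_i) = 14.86 / 155.0 = 0.09588 m/day.

0.0959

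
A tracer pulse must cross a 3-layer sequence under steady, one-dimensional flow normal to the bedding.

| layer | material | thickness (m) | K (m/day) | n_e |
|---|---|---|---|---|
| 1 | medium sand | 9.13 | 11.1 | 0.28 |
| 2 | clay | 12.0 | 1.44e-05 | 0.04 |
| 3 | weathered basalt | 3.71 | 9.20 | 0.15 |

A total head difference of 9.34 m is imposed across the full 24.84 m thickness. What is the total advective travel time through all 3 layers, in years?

With flow normal to the layers, continuity requires the same specific discharge q through every layer.
Σ(b_i/K_i) = 9.13/11.1 + 12.0/1.44e-05 + 3.71/9.20 = 8.333e+05 d.
q = Δh / Σ(b_i/K_i) = 9.34 / 8.333e+05 = 1.121e-05 m/day.
In each layer the seepage velocity is v_i = q/n_i, so the layer transit time is t_i = b_i·n_i / q:
  layer 1 (medium sand): t_1 = 9.13 × 0.28 / 1.121e-05 = 2.281e+05 d
  layer 2 (clay): t_2 = 12.0 × 0.04 / 1.121e-05 = 42827 d
  layer 3 (weathered basalt): t_3 = 3.71 × 0.15 / 1.121e-05 = 49652 d
Total t = Σ t_i = 3.206e+05 days = 877.7 years.

878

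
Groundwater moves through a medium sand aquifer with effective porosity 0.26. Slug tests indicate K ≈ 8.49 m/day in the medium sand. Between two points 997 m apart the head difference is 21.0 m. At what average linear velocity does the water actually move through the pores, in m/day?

Hydraulic gradient i = Δh / L = 21.0 / 997 = 0.02106.
Darcy flux q = K · i = 8.490 × 0.02106 = 0.1788 m/day.
Seepage velocity v = q / n_e = 0.1788 / 0.26 = 0.6878 m/day.

0.688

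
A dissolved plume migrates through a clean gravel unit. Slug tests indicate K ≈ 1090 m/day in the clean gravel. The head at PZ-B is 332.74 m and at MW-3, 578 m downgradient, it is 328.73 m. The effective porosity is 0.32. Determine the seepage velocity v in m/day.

Hydraulic gradient i = (332.74 − 328.73) / 578 = 4.01 / 578 = 0.006938.
Darcy flux q = K · i = 1090 × 0.006938 = 7.562 m/day.
Seepage velocity v = q / n_e = 7.562 / 0.32 = 23.63 m/day.

23.6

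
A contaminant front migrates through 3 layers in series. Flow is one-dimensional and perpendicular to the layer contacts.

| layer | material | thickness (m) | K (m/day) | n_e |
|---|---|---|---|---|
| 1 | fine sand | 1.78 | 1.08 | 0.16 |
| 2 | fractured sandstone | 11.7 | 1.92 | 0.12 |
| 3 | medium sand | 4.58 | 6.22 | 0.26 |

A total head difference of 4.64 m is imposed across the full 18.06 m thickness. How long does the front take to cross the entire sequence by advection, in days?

5.26

With flow normal to the layers, continuity requires the same specific discharge q through every layer.
Σ(b_i/K_i) = 1.78/1.08 + 11.7/1.92 + 4.58/6.22 = 8.478 d.
q = Δh / Σ(b_i/K_i) = 4.64 / 8.478 = 0.5473 m/day.
In each layer the seepage velocity is v_i = q/n_i, so the layer transit time is t_i = b_i·n_i / q:
  layer 1 (fine sand): t_1 = 1.78 × 0.16 / 0.5473 = 0.5204 d
  layer 2 (fractured sandstone): t_2 = 11.7 × 0.12 / 0.5473 = 2.565 d
  layer 3 (medium sand): t_3 = 4.58 × 0.26 / 0.5473 = 2.176 d
Total t = Σ t_i = 5.262 days.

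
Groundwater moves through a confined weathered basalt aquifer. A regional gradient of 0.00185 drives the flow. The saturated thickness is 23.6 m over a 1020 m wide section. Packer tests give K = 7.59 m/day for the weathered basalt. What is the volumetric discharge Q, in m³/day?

338

Cross-sectional area A = 1020 × 23.6 = 24072 m².
Hydraulic gradient i = 0.00185.
Darcy's law: Q = K · A · i = 7.590 × 24072 × 0.001850 = 338.0 m³/day.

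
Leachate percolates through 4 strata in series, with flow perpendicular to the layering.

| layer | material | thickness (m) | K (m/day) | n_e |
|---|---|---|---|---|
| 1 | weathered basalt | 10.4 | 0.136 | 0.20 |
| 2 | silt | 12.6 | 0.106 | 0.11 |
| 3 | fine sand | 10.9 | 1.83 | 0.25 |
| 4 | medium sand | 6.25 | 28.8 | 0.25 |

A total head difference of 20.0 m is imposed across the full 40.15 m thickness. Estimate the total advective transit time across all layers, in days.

With flow normal to the layers, continuity requires the same specific discharge q through every layer.
Σ(b_i/K_i) = 10.4/0.136 + 12.6/0.106 + 10.9/1.83 + 6.25/28.8 = 201.5 d.
q = Δh / Σ(b_i/K_i) = 20.0 / 201.5 = 0.09925 m/day.
In each layer the seepage velocity is v_i = q/n_i, so the layer transit time is t_i = b_i·n_i / q:
  layer 1 (weathered basalt): t_1 = 10.4 × 0.20 / 0.09925 = 20.96 d
  layer 2 (silt): t_2 = 12.6 × 0.11 / 0.09925 = 13.96 d
  layer 3 (fine sand): t_3 = 10.9 × 0.25 / 0.09925 = 27.46 d
  layer 4 (medium sand): t_4 = 6.25 × 0.25 / 0.09925 = 15.74 d
Total t = Σ t_i = 78.12 days.

78.1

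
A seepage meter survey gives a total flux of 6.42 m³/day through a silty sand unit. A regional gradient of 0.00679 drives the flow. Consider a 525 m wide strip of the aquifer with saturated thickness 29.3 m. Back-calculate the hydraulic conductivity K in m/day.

Cross-sectional area A = 525 × 29.3 = 15382 m².
Hydraulic gradient i = 0.00679.
From Q = K·A·i, K = Q / (A·i) = 6.42 / (15382 × 0.006790) = 0.06147 m/day.

0.0615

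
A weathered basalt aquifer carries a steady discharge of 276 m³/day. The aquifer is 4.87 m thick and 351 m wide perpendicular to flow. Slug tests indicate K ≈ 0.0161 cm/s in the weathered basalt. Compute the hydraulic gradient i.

0.0116

Convert K: 0.0161 cm/s × 864 = 13.91 m/day.
Cross-sectional area A = 351 × 4.87 = 1709 m².
From Q = K·A·i, i = Q / (K·A) = 276 / (13.91 × 1709) = 0.01161.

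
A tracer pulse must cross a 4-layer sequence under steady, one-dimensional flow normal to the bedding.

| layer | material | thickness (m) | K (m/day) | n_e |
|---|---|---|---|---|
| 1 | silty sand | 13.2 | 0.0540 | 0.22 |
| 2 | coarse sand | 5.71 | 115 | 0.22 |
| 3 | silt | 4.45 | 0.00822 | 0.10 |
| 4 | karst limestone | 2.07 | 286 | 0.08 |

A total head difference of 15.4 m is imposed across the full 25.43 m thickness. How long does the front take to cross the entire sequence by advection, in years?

0.667

With flow normal to the layers, continuity requires the same specific discharge q through every layer.
Σ(b_i/K_i) = 13.2/0.0540 + 5.71/115 + 4.45/0.00822 + 2.07/286 = 785.9 d.
q = Δh / Σ(b_i/K_i) = 15.4 / 785.9 = 0.01960 m/day.
In each layer the seepage velocity is v_i = q/n_i, so the layer transit time is t_i = b_i·n_i / q:
  layer 1 (silty sand): t_1 = 13.2 × 0.22 / 0.01960 = 148.2 d
  layer 2 (coarse sand): t_2 = 5.71 × 0.22 / 0.01960 = 64.10 d
  layer 3 (silt): t_3 = 4.45 × 0.10 / 0.01960 = 22.71 d
  layer 4 (karst limestone): t_4 = 2.07 × 0.08 / 0.01960 = 8.451 d
Total t = Σ t_i = 243.5 days = 0.6665 years.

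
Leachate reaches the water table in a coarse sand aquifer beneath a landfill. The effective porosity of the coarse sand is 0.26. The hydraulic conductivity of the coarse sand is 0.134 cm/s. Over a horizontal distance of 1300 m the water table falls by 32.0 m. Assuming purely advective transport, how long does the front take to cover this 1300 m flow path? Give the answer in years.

Convert K: 0.134 cm/s × 864 = 115.8 m/day.
Hydraulic gradient i = Δh / L = 32.0 / 1300 = 0.02462.
Darcy flux q = K · i = 115.8 × 0.02462 = 2.850 m/day.
Seepage velocity v = q / n_e = 2.850 / 0.26 = 10.96 m/day.
Travel time t = L / v = 1300 / 10.96 = 118.6 days = 0.3247 years.

0.325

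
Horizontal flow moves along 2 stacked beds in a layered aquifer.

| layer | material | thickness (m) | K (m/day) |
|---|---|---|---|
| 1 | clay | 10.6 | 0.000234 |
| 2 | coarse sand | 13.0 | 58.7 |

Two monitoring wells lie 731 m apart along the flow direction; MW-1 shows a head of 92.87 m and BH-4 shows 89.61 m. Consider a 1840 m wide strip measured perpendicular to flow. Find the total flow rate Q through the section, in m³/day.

6260

Flow is parallel to layering, so each bed carries its own Darcy discharge and the transmissivities add.
Σ(K_i·b_i) = 0.000234×10.6 + 58.7×13.0 = 763.1 m²/day.
Hydraulic gradient i = (92.87 − 89.61) / 731 = 3.26 / 731 = 0.004460.
Q = Σ(K_i·b_i) · W · i = 763.1 × 1840 × 0.004460 = 6262 m³/day.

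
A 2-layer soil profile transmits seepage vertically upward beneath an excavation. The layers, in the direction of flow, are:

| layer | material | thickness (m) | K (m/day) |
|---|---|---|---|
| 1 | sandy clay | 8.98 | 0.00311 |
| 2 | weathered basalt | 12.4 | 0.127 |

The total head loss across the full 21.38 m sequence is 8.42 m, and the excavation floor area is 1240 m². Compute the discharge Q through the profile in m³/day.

3.50

Flow is perpendicular to layering, so the layers act in series and the equivalent K is the thickness-weighted harmonic mean.
Total thickness L = 8.98 + 12.4 = 21.38 m.
Σ(b_i/K_i) = 8.98/0.00311 + 12.4/0.127 = 2985 d.
K_eq = L / Σ(b_i/K_i) = 21.38 / 2985 = 0.007162 m/day.
Q = K_eq · A · (Δh/L) = 0.007162 × 1240 × (8.42/21.38) = 3.498 m³/day.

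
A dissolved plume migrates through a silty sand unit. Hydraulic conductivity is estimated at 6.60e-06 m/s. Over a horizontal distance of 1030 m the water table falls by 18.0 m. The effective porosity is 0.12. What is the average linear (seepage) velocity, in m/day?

Convert K: 6.60e-06 m/s × 86400 = 0.5702 m/day.
Hydraulic gradient i = Δh / L = 18.0 / 1030 = 0.01748.
Darcy flux q = K · i = 0.5702 × 0.01748 = 0.009965 m/day.
Seepage velocity v = q / n_e = 0.009965 / 0.12 = 0.08304 m/day.

0.0830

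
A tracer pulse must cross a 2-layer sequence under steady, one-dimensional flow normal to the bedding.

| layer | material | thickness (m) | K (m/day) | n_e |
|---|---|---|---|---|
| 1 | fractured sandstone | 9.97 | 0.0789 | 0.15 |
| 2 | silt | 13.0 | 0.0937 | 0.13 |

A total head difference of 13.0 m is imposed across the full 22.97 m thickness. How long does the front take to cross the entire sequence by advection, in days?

65.0

With flow normal to the layers, continuity requires the same specific discharge q through every layer.
Σ(b_i/K_i) = 9.97/0.0789 + 13.0/0.0937 = 265.1 d.
q = Δh / Σ(b_i/K_i) = 13.0 / 265.1 = 0.04904 m/day.
In each layer the seepage velocity is v_i = q/n_i, so the layer transit time is t_i = b_i·n_i / q:
  layer 1 (fractured sandstone): t_1 = 9.97 × 0.15 / 0.04904 = 30.50 d
  layer 2 (silt): t_2 = 13.0 × 0.13 / 0.04904 = 34.46 d
Total t = Σ t_i = 64.96 days.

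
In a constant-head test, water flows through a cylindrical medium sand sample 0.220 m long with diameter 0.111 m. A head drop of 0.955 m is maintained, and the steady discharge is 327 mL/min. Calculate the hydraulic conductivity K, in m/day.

Cross-sectional area A = π·(d/2)² = π × (0.111/2)² = 0.009677 m².
Convert discharge: 327 mL/min = 5.450e-06 m³/s.
Darcy's law rearranged: K = Q·L / (A·Δh) = 5.450e-06 × 0.220 / (0.009677 × 0.955) = 0.0001297 m/s = 11.21 m/day.

11.2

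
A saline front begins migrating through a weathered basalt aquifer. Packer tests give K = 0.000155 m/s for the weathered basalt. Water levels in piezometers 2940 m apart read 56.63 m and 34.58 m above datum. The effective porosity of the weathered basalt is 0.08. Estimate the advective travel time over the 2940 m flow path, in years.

6.41

Convert K: 0.000155 m/s × 86400 = 13.39 m/day.
Hydraulic gradient i = (56.63 − 34.58) / 2940 = 22.05 / 2940 = 0.007500.
Darcy flux q = K · i = 13.39 × 0.007500 = 0.1004 m/day.
Seepage velocity v = q / n_e = 0.1004 / 0.08 = 1.256 m/day.
Travel time t = L / v = 2940 / 1.256 = 2342 days = 6.411 years.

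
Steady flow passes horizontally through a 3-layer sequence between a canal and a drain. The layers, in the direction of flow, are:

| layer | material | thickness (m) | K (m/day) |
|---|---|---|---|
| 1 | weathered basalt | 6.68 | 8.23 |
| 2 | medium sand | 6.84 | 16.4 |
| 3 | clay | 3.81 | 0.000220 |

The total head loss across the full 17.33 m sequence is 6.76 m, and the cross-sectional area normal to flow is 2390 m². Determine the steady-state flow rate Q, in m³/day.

0.933

Flow is perpendicular to layering, so the layers act in series and the equivalent K is the thickness-weighted harmonic mean.
Total thickness L = 6.68 + 6.84 + 3.81 = 17.33 m.
Σ(b_i/K_i) = 6.68/8.23 + 6.84/16.4 + 3.81/0.000220 = 17319 d.
K_eq = L / Σ(b_i/K_i) = 17.33 / 17319 = 0.001001 m/day.
Q = K_eq · A · (Δh/L) = 0.001001 × 2390 × (6.76/17.33) = 0.9328 m³/day.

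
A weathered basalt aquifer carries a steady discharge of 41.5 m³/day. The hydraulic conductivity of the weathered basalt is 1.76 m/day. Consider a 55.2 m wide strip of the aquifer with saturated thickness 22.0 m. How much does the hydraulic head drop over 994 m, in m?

19.3

Cross-sectional area A = 55.2 × 22.0 = 1214 m².
From Q = K·A·i, i = Q / (K·A) = 41.5 / (1.760 × 1214) = 0.01942.
Head loss Δh = i · L = 0.01942 × 994 = 19.30 m.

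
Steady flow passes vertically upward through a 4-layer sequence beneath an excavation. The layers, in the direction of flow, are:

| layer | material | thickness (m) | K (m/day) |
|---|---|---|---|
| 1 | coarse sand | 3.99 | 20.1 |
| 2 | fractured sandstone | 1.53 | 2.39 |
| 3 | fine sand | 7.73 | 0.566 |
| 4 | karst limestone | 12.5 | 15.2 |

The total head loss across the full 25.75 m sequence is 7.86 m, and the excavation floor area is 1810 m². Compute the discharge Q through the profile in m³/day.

Flow is perpendicular to layering, so the layers act in series and the equivalent K is the thickness-weighted harmonic mean.
Total thickness L = 3.99 + 1.53 + 7.73 + 12.5 = 25.75 m.
Σ(b_i/K_i) = 3.99/20.1 + 1.53/2.39 + 7.73/0.566 + 12.5/15.2 = 15.32 d.
K_eq = L / Σ(b_i/K_i) = 25.75 / 15.32 = 1.681 m/day.
Q = K_eq · A · (Δh/L) = 1.681 × 1810 × (7.86/25.75) = 928.7 m³/day.

929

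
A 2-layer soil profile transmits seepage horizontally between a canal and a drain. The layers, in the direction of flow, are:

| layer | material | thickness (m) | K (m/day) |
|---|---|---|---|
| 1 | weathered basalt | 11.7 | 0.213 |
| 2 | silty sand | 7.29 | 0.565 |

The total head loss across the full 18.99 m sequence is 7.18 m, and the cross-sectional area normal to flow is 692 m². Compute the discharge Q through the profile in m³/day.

Flow is perpendicular to layering, so the layers act in series and the equivalent K is the thickness-weighted harmonic mean.
Total thickness L = 11.7 + 7.29 = 18.99 m.
Σ(b_i/K_i) = 11.7/0.213 + 7.29/0.565 = 67.83 d.
K_eq = L / Σ(b_i/K_i) = 18.99 / 67.83 = 0.2800 m/day.
Q = K_eq · A · (Δh/L) = 0.2800 × 692 × (7.18/18.99) = 73.25 m³/day.

73.2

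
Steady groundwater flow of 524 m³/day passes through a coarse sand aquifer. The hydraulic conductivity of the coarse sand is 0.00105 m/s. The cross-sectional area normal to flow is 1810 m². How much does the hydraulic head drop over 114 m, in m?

0.364

Convert K: 0.00105 m/s × 86400 = 90.72 m/day.
From Q = K·A·i, i = Q / (K·A) = 524 / (90.72 × 1810) = 0.003191.
Head loss Δh = i · L = 0.003191 × 114 = 0.3638 m.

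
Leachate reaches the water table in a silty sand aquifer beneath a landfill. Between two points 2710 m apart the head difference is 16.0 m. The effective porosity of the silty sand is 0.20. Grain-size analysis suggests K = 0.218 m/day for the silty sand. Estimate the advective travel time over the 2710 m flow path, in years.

1150

Hydraulic gradient i = Δh / L = 16.0 / 2710 = 0.005904.
Darcy flux q = K · i = 0.2180 × 0.005904 = 0.001287 m/day.
Seepage velocity v = q / n_e = 0.001287 / 0.20 = 0.006435 m/day.
Travel time t = L / v = 2710 / 0.006435 = 4.211e+05 days = 1153 years.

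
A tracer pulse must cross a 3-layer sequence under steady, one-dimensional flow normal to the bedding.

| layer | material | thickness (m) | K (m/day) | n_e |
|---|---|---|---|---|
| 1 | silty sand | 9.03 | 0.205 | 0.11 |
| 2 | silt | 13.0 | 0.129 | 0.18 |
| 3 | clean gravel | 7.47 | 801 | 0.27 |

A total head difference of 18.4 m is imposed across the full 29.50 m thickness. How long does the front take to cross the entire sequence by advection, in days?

With flow normal to the layers, continuity requires the same specific discharge q through every layer.
Σ(b_i/K_i) = 9.03/0.205 + 13.0/0.129 + 7.47/801 = 144.8 d.
q = Δh / Σ(b_i/K_i) = 18.4 / 144.8 = 0.1270 m/day.
In each layer the seepage velocity is v_i = q/n_i, so the layer transit time is t_i = b_i·n_i / q:
  layer 1 (silty sand): t_1 = 9.03 × 0.11 / 0.1270 = 7.819 d
  layer 2 (silt): t_2 = 13.0 × 0.18 / 0.1270 = 18.42 d
  layer 3 (clean gravel): t_3 = 7.47 × 0.27 / 0.1270 = 15.88 d
Total t = Σ t_i = 42.11 days.

42.1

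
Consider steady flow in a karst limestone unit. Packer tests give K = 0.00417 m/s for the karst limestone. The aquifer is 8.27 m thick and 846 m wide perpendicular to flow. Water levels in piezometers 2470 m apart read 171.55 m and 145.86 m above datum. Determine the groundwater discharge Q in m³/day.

Convert K: 0.00417 m/s × 86400 = 360.3 m/day.
Cross-sectional area A = 846 × 8.27 = 6996 m².
Hydraulic gradient i = (171.55 − 145.86) / 2470 = 25.69 / 2470 = 0.01040.
Darcy's law: Q = K · A · i = 360.3 × 6996 × 0.01040 = 26218 m³/day.

26200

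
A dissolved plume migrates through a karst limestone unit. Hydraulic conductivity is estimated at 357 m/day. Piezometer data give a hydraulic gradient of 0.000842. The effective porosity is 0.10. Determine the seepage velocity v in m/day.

Hydraulic gradient i = 0.000842.
Darcy flux q = K · i = 357.0 × 0.0008420 = 0.3006 m/day.
Seepage velocity v = q / n_e = 0.3006 / 0.10 = 3.006 m/day.

3.01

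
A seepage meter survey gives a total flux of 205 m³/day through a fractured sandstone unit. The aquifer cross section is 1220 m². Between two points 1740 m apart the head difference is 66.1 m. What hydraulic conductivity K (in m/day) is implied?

4.42

Hydraulic gradient i = Δh / L = 66.1 / 1740 = 0.03799.
From Q = K·A·i, K = Q / (A·i) = 205 / (1220 × 0.03799) = 4.423 m/day.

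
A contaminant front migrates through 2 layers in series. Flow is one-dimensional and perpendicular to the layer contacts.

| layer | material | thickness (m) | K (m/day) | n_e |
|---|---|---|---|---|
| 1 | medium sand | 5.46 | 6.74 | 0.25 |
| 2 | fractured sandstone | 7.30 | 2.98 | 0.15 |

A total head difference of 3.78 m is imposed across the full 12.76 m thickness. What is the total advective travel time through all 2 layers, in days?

2.12

With flow normal to the layers, continuity requires the same specific discharge q through every layer.
Σ(b_i/K_i) = 5.46/6.74 + 7.30/2.98 = 3.260 d.
q = Δh / Σ(b_i/K_i) = 3.78 / 3.260 = 1.160 m/day.
In each layer the seepage velocity is v_i = q/n_i, so the layer transit time is t_i = b_i·n_i / q:
  layer 1 (medium sand): t_1 = 5.46 × 0.25 / 1.160 = 1.177 d
  layer 2 (fractured sandstone): t_2 = 7.30 × 0.15 / 1.160 = 0.9443 d
Total t = Σ t_i = 2.121 days.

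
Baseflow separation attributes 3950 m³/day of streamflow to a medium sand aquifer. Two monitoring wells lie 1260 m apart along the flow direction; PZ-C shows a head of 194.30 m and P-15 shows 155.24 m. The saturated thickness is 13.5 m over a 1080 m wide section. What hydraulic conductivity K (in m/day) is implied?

Cross-sectional area A = 1080 × 13.5 = 14580 m².
Hydraulic gradient i = (194.30 − 155.24) / 1260 = 39.06 / 1260 = 0.03100.
From Q = K·A·i, K = Q / (A·i) = 3950 / (14580 × 0.03100) = 8.739 m/day.

8.74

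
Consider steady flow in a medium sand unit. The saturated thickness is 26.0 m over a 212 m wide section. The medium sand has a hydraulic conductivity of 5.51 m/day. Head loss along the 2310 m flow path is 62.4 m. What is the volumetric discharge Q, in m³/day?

Cross-sectional area A = 212 × 26.0 = 5512 m².
Hydraulic gradient i = Δh / L = 62.4 / 2310 = 0.02701.
Darcy's law: Q = K · A · i = 5.510 × 5512 × 0.02701 = 820.4 m³/day.

820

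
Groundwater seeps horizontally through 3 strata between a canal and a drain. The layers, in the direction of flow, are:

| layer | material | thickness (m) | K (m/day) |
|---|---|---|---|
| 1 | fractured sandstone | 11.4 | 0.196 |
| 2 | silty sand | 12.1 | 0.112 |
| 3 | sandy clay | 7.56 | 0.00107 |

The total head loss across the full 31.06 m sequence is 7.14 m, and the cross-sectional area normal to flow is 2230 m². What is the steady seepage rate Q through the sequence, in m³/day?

2.20

Flow is perpendicular to layering, so the layers act in series and the equivalent K is the thickness-weighted harmonic mean.
Total thickness L = 11.4 + 12.1 + 7.56 = 31.06 m.
Σ(b_i/K_i) = 11.4/0.196 + 12.1/0.112 + 7.56/0.00107 = 7232 d.
K_eq = L / Σ(b_i/K_i) = 31.06 / 7232 = 0.004295 m/day.
Q = K_eq · A · (Δh/L) = 0.004295 × 2230 × (7.14/31.06) = 2.202 m³/day.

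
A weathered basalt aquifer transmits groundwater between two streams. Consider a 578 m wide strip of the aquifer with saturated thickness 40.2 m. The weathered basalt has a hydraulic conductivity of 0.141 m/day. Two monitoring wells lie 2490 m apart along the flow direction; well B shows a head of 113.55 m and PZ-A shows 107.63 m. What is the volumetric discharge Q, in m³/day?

Cross-sectional area A = 578 × 40.2 = 23236 m².
Hydraulic gradient i = (113.55 − 107.63) / 2490 = 5.92 / 2490 = 0.002378.
Darcy's law: Q = K · A · i = 0.1410 × 23236 × 0.002378 = 7.789 m³/day.

7.79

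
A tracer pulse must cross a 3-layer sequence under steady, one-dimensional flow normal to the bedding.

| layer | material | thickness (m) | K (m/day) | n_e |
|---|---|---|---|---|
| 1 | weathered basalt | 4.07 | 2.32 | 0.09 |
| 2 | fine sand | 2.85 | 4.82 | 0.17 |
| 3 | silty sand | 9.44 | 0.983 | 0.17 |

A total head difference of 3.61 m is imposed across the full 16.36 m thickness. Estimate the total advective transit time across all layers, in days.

With flow normal to the layers, continuity requires the same specific discharge q through every layer.
Σ(b_i/K_i) = 4.07/2.32 + 2.85/4.82 + 9.44/0.983 = 11.95 d.
q = Δh / Σ(b_i/K_i) = 3.61 / 11.95 = 0.3021 m/day.
In each layer the seepage velocity is v_i = q/n_i, so the layer transit time is t_i = b_i·n_i / q:
  layer 1 (weathered basalt): t_1 = 4.07 × 0.09 / 0.3021 = 1.212 d
  layer 2 (fine sand): t_2 = 2.85 × 0.17 / 0.3021 = 1.604 d
  layer 3 (silty sand): t_3 = 9.44 × 0.17 / 0.3021 = 5.312 d
Total t = Σ t_i = 8.128 days.

8.13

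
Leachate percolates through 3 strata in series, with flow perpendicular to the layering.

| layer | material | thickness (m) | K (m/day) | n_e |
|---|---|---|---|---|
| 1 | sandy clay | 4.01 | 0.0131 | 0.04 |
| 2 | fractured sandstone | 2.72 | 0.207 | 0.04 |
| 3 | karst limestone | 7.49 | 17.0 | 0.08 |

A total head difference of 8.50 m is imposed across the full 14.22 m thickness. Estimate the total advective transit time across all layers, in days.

With flow normal to the layers, continuity requires the same specific discharge q through every layer.
Σ(b_i/K_i) = 4.01/0.0131 + 2.72/0.207 + 7.49/17.0 = 319.7 d.
q = Δh / Σ(b_i/K_i) = 8.50 / 319.7 = 0.02659 m/day.
In each layer the seepage velocity is v_i = q/n_i, so the layer transit time is t_i = b_i·n_i / q:
  layer 1 (sandy clay): t_1 = 4.01 × 0.04 / 0.02659 = 6.033 d
  layer 2 (fractured sandstone): t_2 = 2.72 × 0.04 / 0.02659 = 4.092 d
  layer 3 (karst limestone): t_3 = 7.49 × 0.08 / 0.02659 = 22.54 d
Total t = Σ t_i = 32.66 days.

32.7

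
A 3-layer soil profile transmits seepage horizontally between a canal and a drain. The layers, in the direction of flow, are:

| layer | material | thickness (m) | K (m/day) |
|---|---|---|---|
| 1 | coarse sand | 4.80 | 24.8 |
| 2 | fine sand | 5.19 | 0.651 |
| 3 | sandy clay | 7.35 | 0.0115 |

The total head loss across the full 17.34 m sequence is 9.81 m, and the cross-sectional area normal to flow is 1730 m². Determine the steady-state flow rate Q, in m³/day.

Flow is perpendicular to layering, so the layers act in series and the equivalent K is the thickness-weighted harmonic mean.
Total thickness L = 4.80 + 5.19 + 7.35 = 17.34 m.
Σ(b_i/K_i) = 4.80/24.8 + 5.19/0.651 + 7.35/0.0115 = 647.3 d.
K_eq = L / Σ(b_i/K_i) = 17.34 / 647.3 = 0.02679 m/day.
Q = K_eq · A · (Δh/L) = 0.02679 × 1730 × (9.81/17.34) = 26.22 m³/day.

26.2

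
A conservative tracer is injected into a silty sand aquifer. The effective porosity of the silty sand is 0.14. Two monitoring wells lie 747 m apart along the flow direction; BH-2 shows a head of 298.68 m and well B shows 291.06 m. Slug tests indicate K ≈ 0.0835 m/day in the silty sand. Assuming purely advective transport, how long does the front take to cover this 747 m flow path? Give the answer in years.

336

Hydraulic gradient i = (298.68 − 291.06) / 747 = 7.62 / 747 = 0.01020.
Darcy flux q = K · i = 0.08350 × 0.01020 = 0.0008518 m/day.
Seepage velocity v = q / n_e = 0.0008518 / 0.14 = 0.006084 m/day.
Travel time t = L / v = 747 / 0.006084 = 1.228e+05 days = 336.2 years.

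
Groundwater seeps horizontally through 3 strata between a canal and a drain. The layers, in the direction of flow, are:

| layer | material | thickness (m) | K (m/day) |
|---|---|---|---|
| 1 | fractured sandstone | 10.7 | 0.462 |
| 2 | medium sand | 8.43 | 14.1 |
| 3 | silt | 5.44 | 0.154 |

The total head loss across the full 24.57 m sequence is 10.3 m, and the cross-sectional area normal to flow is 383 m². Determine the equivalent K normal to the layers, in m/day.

0.416

Flow is perpendicular to layering, so the layers act in series and the equivalent K is the thickness-weighted harmonic mean.
Total thickness L = 10.7 + 8.43 + 5.44 = 24.57 m.
Σ(b_i/K_i) = 10.7/0.462 + 8.43/14.1 + 5.44/0.154 = 59.08 d.
K_eq = L / Σ(b_i/K_i) = 24.57 / 59.08 = 0.4159 m/day.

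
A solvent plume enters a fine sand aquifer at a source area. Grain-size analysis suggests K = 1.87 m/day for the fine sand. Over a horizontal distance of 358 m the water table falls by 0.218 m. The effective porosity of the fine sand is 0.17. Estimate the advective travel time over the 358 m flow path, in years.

Hydraulic gradient i = Δh / L = 0.218 / 358 = 0.0006089.
Darcy flux q = K · i = 1.870 × 0.0006089 = 0.001139 m/day.
Seepage velocity v = q / n_e = 0.001139 / 0.17 = 0.006698 m/day.
Travel time t = L / v = 358 / 0.006698 = 53446 days = 146.3 years.

146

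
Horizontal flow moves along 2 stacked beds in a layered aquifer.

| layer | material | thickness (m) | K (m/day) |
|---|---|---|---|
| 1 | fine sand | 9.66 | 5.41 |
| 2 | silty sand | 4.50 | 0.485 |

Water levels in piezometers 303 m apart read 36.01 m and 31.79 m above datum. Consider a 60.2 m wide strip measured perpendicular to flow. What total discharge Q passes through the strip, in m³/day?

45.6

Flow is parallel to layering, so each bed carries its own Darcy discharge and the transmissivities add.
Σ(K_i·b_i) = 5.41×9.66 + 0.485×4.50 = 54.44 m²/day.
Hydraulic gradient i = (36.01 − 31.79) / 303 = 4.22 / 303 = 0.01393.
Q = Σ(K_i·b_i) · W · i = 54.44 × 60.2 × 0.01393 = 45.65 m³/day.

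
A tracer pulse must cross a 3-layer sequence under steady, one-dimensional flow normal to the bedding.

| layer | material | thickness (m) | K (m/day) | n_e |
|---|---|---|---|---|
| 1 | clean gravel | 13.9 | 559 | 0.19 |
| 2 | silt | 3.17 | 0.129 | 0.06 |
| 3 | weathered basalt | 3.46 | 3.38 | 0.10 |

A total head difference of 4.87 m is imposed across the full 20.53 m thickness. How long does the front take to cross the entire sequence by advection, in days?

16.7

With flow normal to the layers, continuity requires the same specific discharge q through every layer.
Σ(b_i/K_i) = 13.9/559 + 3.17/0.129 + 3.46/3.38 = 25.62 d.
q = Δh / Σ(b_i/K_i) = 4.87 / 25.62 = 0.1901 m/day.
In each layer the seepage velocity is v_i = q/n_i, so the layer transit time is t_i = b_i·n_i / q:
  layer 1 (clean gravel): t_1 = 13.9 × 0.19 / 0.1901 = 13.89 d
  layer 2 (silt): t_2 = 3.17 × 0.06 / 0.1901 = 1.001 d
  layer 3 (weathered basalt): t_3 = 3.46 × 0.10 / 0.1901 = 1.820 d
Total t = Σ t_i = 16.72 days.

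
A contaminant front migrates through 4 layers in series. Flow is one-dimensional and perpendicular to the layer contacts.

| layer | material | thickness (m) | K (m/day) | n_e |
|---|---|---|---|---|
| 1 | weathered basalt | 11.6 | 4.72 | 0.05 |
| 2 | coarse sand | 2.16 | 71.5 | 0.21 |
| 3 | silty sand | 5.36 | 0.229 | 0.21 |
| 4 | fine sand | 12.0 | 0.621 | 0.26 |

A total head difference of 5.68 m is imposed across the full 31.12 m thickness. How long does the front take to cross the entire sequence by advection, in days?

With flow normal to the layers, continuity requires the same specific discharge q through every layer.
Σ(b_i/K_i) = 11.6/4.72 + 2.16/71.5 + 5.36/0.229 + 12.0/0.621 = 45.22 d.
q = Δh / Σ(b_i/K_i) = 5.68 / 45.22 = 0.1256 m/day.
In each layer the seepage velocity is v_i = q/n_i, so the layer transit time is t_i = b_i·n_i / q:
  layer 1 (weathered basalt): t_1 = 11.6 × 0.05 / 0.1256 = 4.617 d
  layer 2 (coarse sand): t_2 = 2.16 × 0.21 / 0.1256 = 3.611 d
  layer 3 (silty sand): t_3 = 5.36 × 0.21 / 0.1256 = 8.961 d
  layer 4 (fine sand): t_4 = 12.0 × 0.26 / 0.1256 = 24.84 d
Total t = Σ t_i = 42.03 days.

42.0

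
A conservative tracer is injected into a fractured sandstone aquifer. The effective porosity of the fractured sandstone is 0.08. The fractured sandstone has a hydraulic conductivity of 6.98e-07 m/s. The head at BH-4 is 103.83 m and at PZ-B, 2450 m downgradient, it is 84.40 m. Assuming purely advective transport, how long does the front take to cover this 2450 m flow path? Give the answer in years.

Convert K: 6.98e-07 m/s × 86400 = 0.06031 m/day.
Hydraulic gradient i = (103.83 − 84.40) / 2450 = 19.43 / 2450 = 0.007931.
Darcy flux q = K · i = 0.06031 × 0.007931 = 0.0004783 m/day.
Seepage velocity v = q / n_e = 0.0004783 / 0.08 = 0.005978 m/day.
Travel time t = L / v = 2450 / 0.005978 = 4.098e+05 days = 1122 years.

1120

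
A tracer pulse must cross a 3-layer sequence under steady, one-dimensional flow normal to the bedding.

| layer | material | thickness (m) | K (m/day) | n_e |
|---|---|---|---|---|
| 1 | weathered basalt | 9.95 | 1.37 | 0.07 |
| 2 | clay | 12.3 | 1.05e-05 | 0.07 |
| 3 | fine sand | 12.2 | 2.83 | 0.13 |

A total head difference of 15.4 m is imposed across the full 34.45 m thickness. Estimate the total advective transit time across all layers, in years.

With flow normal to the layers, continuity requires the same specific discharge q through every layer.
Σ(b_i/K_i) = 9.95/1.37 + 12.3/1.05e-05 + 12.2/2.83 = 1.171e+06 d.
q = Δh / Σ(b_i/K_i) = 15.4 / 1.171e+06 = 1.315e-05 m/day.
In each layer the seepage velocity is v_i = q/n_i, so the layer transit time is t_i = b_i·n_i / q:
  layer 1 (weathered basalt): t_1 = 9.95 × 0.07 / 1.315e-05 = 52981 d
  layer 2 (clay): t_2 = 12.3 × 0.07 / 1.315e-05 = 65494 d
  layer 3 (fine sand): t_3 = 12.2 × 0.13 / 1.315e-05 = 1.206e+05 d
Total t = Σ t_i = 2.391e+05 days = 654.7 years.

655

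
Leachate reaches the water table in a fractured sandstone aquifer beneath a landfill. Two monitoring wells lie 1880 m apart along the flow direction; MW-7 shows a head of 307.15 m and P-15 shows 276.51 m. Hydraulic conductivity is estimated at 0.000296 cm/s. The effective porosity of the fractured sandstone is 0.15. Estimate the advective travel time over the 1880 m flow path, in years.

185

Convert K: 0.000296 cm/s × 864 = 0.2557 m/day.
Hydraulic gradient i = (307.15 − 276.51) / 1880 = 30.64 / 1880 = 0.01630.
Darcy flux q = K · i = 0.2557 × 0.01630 = 0.004168 m/day.
Seepage velocity v = q / n_e = 0.004168 / 0.15 = 0.02779 m/day.
Travel time t = L / v = 1880 / 0.02779 = 67657 days = 185.2 years.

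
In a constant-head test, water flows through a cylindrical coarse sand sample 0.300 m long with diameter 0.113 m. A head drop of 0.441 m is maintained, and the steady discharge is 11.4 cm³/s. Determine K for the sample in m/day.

66.8

Cross-sectional area A = π·(d/2)² = π × (0.113/2)² = 0.01003 m².
Convert discharge: 11.4 cm³/s = 1.140e-05 m³/s.
Darcy's law rearranged: K = Q·L / (A·Δh) = 1.140e-05 × 0.300 / (0.01003 × 0.441) = 0.0007733 m/s = 66.81 m/day.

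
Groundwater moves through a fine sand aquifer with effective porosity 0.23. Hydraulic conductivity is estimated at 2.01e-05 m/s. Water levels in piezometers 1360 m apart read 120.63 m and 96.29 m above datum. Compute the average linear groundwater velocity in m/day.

0.135

Convert K: 2.01e-05 m/s × 86400 = 1.737 m/day.
Hydraulic gradient i = (120.63 − 96.29) / 1360 = 24.34 / 1360 = 0.01790.
Darcy flux q = K · i = 1.737 × 0.01790 = 0.03108 m/day.
Seepage velocity v = q / n_e = 0.03108 / 0.23 = 0.1351 m/day.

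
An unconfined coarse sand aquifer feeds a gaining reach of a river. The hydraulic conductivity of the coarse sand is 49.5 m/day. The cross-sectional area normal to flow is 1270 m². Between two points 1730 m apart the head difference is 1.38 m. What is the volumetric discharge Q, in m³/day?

Hydraulic gradient i = Δh / L = 1.38 / 1730 = 0.0007977.
Darcy's law: Q = K · A · i = 49.50 × 1270 × 0.0007977 = 50.15 m³/day.

50.1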